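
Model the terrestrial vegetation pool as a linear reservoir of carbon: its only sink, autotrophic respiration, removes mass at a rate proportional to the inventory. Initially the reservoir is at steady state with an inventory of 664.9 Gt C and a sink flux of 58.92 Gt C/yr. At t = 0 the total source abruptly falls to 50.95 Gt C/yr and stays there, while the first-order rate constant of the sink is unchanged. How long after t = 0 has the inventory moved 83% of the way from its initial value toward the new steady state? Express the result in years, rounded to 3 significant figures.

20.0 yr

τ = M₀/F₀ = 664.9/58.92 = 11.28 yr.
The remaining gap fraction is e^(−t/τ); 83% covered ⇒ e^(−t/τ) = 0.170.
t = −τ ln(0.170) = 11.28 × 1.772 = 20.00 yr.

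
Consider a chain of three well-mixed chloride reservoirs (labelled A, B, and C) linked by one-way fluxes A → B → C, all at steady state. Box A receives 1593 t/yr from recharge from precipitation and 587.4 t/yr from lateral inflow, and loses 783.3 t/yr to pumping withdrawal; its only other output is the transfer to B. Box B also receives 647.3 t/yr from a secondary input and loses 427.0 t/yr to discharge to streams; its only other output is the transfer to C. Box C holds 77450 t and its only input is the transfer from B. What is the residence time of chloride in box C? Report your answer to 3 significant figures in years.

Box A: F(A→B) = (1593 + 587.4) − 783.3 = 1397.1 t/yr.
Box B: F(B→C) = (1397.1 + 647.3) − 427.0 = 1617.4 t/yr.
Box C throughput = its input = 1617.4 t/yr; τ = 77450 / 1617.4 = 47.89 yr.

47.9 yr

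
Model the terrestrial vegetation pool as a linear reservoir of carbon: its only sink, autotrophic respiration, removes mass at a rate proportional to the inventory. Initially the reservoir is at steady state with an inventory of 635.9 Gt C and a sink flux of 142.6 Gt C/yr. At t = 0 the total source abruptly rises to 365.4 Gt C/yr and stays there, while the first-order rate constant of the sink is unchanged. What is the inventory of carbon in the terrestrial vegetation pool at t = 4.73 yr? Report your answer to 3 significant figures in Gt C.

The sink rate constant is k = F₀/M₀ = 142.6/635.9 = 0.2242 yr⁻¹.
Solving dM/dt = F₁ − kM with M(0) = M₀ gives M(t) = F₁/k + (M₀ − F₁/k)·e^(−kt).
F₁/k = 365.4/0.2242 = 1629.4 Gt C; kt = 0.2242 × 4.73 = 1.061, e^(−kt) = 0.3462.
M(4.73) = 1629.4 + (635.9 − 1629.4) × 0.3462 = 1629.4 − 344.0 = 1285.5 Gt C.

1290 Gt C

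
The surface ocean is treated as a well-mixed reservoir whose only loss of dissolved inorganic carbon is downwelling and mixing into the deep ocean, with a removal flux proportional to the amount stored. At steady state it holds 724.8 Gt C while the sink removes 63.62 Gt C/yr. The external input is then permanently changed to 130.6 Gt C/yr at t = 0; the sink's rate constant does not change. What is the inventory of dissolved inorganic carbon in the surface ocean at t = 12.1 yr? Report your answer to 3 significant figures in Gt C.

1220 Gt C

Residence time τ = M₀/F₀ = 11.39 yr. The eventual steady state is M_∞ = M₀·(F₁/F₀) = 724.8 × 130.6/63.62 = 1487.9 Gt C.
The anomaly ΔM(t) = M(t) − M_∞ decays as ΔM₀·e^(−t/τ) with ΔM₀ = 724.8 − 1487.9 = −763.1 Gt C.
At t = 12.1 yr, e^(−t/τ) = e^(−1.062) = 0.3457, so ΔM = −263.8 Gt C and M = 1487.9 − 263.8 = 1224.1 Gt C.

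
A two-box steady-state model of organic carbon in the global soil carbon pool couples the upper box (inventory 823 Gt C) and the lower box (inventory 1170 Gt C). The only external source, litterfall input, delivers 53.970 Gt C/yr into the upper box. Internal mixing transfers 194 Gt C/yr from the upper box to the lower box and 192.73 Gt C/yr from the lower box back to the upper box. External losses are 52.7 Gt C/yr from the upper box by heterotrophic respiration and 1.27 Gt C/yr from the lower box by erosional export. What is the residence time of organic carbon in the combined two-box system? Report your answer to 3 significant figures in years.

Treat the two boxes together as one reservoir: the mixing fluxes between them are internal recycling, so τ = ΣM / Σ(external losses).
M_total = 823 + 1170 = 1993.0 Gt C.
ΣF_external_out = 52.7 + 1.27 = 53.970 Gt C/yr.
τ = M_total / ΣF_ext = 1993.0 / 53.970 = 36.93 yr.

36.9 yr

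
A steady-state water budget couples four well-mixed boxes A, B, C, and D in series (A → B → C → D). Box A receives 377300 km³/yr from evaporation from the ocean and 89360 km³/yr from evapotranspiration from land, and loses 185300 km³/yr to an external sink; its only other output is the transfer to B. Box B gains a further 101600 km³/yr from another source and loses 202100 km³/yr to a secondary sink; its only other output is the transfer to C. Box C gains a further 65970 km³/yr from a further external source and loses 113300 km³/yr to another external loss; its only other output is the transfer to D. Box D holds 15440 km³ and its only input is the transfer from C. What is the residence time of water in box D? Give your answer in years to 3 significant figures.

Box A: F(A→B) = (377300 + 89360) − 185300 = 281360 km³/yr.
Box B: F(B→C) = (281360 + 101600) − 202100 = 180860 km³/yr.
Box C: F(C→D) = (180860 + 65970) − 113300 = 133530 km³/yr.
Box D throughput = its input = 133530 km³/yr; τ = 15440 / 133530 = 0.1156 yr.

0.116 yr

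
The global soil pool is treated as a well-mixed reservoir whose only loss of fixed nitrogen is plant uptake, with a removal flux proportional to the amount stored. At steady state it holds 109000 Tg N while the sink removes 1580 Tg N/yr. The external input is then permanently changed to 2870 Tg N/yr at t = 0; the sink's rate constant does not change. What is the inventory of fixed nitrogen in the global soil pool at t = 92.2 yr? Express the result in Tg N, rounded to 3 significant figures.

175000 Tg N

Residence time τ = M₀/F₀ = 68.99 yr. The eventual steady state is M_∞ = M₀·(F₁/F₀) = 109000 × 2870/1580 = 197990 Tg N.
The anomaly ΔM(t) = M(t) − M_∞ decays as ΔM₀·e^(−t/τ) with ΔM₀ = 109000 − 197990 = −88990 Tg N.
At t = 92.2 yr, e^(−t/τ) = e^(−1.336) = 0.2628, so ΔM = −23380 Tg N and M = 197990 − 23380 = 174610 Tg N.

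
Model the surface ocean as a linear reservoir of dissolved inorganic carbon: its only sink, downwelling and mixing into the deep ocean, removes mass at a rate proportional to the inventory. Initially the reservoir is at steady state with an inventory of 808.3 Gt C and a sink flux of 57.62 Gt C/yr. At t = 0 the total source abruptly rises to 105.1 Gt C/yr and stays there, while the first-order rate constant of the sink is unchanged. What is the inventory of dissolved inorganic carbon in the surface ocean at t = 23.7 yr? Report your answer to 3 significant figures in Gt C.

1350 Gt C

Residence time τ = M₀/F₀ = 14.03 yr. The eventual steady state is M_∞ = M₀·(F₁/F₀) = 808.3 × 105.1/57.62 = 1474.4 Gt C.
The anomaly ΔM(t) = M(t) − M_∞ decays as ΔM₀·e^(−t/τ) with ΔM₀ = 808.3 − 1474.4 = −666.1 Gt C.
At t = 23.7 yr, e^(−t/τ) = e^(−1.689) = 0.1846, so ΔM = −123.0 Gt C and M = 1474.4 − 123.0 = 1351.4 Gt C.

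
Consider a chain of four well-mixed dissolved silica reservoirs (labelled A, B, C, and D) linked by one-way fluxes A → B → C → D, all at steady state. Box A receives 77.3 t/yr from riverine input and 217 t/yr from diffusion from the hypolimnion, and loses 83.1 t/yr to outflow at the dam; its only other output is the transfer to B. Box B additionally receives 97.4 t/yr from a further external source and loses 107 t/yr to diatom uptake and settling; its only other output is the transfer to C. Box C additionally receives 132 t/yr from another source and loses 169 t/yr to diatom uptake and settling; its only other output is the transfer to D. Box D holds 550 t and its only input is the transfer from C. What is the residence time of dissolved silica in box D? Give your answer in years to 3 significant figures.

3.34 yr

Box A: F(A→B) = (77.3 + 217) − 83.1 = 211.20 t/yr.
Box B: F(B→C) = (211.20 + 97.4) − 107 = 201.60 t/yr.
Box C: F(C→D) = (201.60 + 132) − 169 = 164.60 t/yr.
Box D throughput = its input = 164.60 t/yr; τ = 550 / 164.60 = 3.341 yr.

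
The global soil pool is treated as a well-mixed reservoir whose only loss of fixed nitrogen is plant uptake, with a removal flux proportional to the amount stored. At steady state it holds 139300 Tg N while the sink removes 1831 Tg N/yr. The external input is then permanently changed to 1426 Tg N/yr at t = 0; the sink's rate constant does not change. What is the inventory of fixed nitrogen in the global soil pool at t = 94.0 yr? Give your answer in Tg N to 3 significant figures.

The sink rate constant is k = F₀/M₀ = 1831/139300 = 0.01314 yr⁻¹.
Solving dM/dt = F₁ − kM with M(0) = M₀ gives M(t) = F₁/k + (M₀ − F₁/k)·e^(−kt).
F₁/k = 1426/0.01314 = 108490 Tg N; kt = 0.01314 × 94.0 = 1.236, e^(−kt) = 0.2907.
M(94.0) = 108490 + (139300 − 108490) × 0.2907 = 108490 + 8956 = 117440 Tg N.

117000 Tg N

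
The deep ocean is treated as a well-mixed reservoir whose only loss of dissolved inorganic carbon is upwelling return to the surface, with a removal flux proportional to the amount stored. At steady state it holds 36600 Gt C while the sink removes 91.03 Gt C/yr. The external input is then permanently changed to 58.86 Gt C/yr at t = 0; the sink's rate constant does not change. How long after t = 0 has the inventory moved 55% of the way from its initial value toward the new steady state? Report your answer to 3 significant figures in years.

τ = M₀/F₀ = 36600/91.03 = 402.1 yr.
The remaining gap fraction is e^(−t/τ); 55% covered ⇒ e^(−t/τ) = 0.450.
t = −τ ln(0.450) = 402.1 × 0.7985 = 321.1 yr.

321 yr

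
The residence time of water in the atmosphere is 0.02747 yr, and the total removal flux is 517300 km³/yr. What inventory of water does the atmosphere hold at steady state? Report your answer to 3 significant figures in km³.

14200 km³

τ = M/F ⇒ M = τ × F = 0.02747 × 517300 = 14210 km³.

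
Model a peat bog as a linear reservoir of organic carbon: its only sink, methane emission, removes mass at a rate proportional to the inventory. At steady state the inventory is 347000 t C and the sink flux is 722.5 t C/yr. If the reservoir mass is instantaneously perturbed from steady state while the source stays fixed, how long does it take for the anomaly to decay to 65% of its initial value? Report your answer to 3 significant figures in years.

For a linear reservoir the anomaly decays as exp(−t/τ) with τ = M/F = 347000/722.5 = 480.3 yr.
exp(−t/τ) = 0.65 ⇒ t = −τ ln(0.65) = 480.3 × 0.4308 = 206.9 yr.

207 yr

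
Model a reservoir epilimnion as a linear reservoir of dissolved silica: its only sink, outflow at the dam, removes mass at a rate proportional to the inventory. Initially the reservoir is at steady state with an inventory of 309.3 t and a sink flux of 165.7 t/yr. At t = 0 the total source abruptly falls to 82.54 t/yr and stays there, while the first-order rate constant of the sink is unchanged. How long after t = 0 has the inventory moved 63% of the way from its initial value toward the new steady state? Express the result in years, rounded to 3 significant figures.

1.86 yr

τ = M₀/F₀ = 309.3/165.7 = 1.867 yr.
The remaining gap fraction is e^(−t/τ); 63% covered ⇒ e^(−t/τ) = 0.370.
t = −τ ln(0.370) = 1.867 × 0.9943 = 1.856 yr.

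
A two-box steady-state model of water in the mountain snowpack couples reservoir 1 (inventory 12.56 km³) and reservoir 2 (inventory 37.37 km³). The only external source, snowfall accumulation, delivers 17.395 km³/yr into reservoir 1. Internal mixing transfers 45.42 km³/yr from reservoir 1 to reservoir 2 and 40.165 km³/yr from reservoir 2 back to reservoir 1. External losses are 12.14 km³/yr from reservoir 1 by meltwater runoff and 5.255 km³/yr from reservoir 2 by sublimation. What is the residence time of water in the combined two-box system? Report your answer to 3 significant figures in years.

2.87 yr

For the system as a whole, the A↔B exchange is internal and contributes nothing to the throughput; only the external sinks remove mass.
M_total = 12.56 + 37.37 = 49.930 km³.
ΣF_external_out = 12.14 + 5.255 = 17.395 km³/yr.
τ = M_total / ΣF_ext = 49.930 / 17.395 = 2.870 yr.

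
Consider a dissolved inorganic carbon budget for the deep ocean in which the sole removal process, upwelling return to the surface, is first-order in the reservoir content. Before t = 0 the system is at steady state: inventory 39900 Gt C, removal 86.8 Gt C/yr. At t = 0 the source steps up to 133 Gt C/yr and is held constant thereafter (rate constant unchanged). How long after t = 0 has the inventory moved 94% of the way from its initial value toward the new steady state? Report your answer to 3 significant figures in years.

1290 yr

τ = M₀/F₀ = 39900/86.8 = 459.7 yr.
The remaining gap fraction is e^(−t/τ); 94% covered ⇒ e^(−t/τ) = 0.0600.
t = −τ ln(0.0600) = 459.7 × 2.813 = 1293 yr.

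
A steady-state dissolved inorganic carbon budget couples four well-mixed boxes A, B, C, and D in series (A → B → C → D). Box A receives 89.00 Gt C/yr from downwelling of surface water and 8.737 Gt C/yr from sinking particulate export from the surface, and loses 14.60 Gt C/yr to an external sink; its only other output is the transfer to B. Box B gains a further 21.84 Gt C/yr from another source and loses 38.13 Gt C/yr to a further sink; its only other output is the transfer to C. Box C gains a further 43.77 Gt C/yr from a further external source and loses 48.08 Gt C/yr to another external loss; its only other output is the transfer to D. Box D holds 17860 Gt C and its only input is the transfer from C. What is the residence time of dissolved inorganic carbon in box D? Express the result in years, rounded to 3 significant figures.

Box A: F(A→B) = (89.00 + 8.737) − 14.60 = 83.137 Gt C/yr.
Box B: F(B→C) = (83.137 + 21.84) − 38.13 = 66.847 Gt C/yr.
Box C: F(C→D) = (66.847 + 43.77) − 48.08 = 62.537 Gt C/yr.
Box D throughput = its input = 62.537 Gt C/yr; τ = 17860 / 62.537 = 285.6 yr.

286 yr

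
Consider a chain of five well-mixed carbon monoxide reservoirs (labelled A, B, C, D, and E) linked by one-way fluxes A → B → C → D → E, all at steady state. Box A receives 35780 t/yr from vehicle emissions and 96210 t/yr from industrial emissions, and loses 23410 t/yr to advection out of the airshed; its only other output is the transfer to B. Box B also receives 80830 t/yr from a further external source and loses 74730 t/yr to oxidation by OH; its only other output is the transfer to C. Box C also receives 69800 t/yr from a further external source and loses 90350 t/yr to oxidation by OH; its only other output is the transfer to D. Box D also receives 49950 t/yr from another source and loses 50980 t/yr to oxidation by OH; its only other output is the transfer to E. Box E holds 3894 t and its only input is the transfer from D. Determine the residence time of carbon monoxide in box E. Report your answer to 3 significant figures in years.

0.0418 yr

Box A: F(A→B) = (35780 + 96210) − 23410 = 108580 t/yr.
Box B: F(B→C) = (108580 + 80830) − 74730 = 114680 t/yr.
Box C: F(C→D) = (114680 + 69800) − 90350 = 94130 t/yr.
Box D: F(D→E) = (94130 + 49950) − 50980 = 93100 t/yr.
Box E throughput = its input = 93100 t/yr; τ = 3894 / 93100 = 0.04183 yr.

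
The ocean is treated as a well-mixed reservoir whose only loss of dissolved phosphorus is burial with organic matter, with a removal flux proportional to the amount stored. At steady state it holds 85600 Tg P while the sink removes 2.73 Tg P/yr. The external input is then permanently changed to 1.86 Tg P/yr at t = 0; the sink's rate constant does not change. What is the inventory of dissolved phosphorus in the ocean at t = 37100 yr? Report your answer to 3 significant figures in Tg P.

τ = M₀/F₀ = 85600/2.73 = 31360 yr; rate constant k = 1/τ.
New steady state M_∞ = F₁/k = F₁·τ = 1.86 × 31360 = 58321 Tg P.
M(t) = M_∞ + (M₀ − M_∞)·e^(−t/τ); t/τ = 37100/31360 = 1.183, so e^(−t/τ) = 0.3063.
M(t) = 58321 + 27280 × 0.3063 = 66676 Tg P.

66700 Tg P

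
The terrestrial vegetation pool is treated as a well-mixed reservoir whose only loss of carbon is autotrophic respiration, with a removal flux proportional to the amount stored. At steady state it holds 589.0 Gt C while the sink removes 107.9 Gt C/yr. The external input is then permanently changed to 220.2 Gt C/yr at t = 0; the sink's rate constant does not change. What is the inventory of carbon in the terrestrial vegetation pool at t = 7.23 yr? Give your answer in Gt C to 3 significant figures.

1040 Gt C

The sink rate constant is k = F₀/M₀ = 107.9/589.0 = 0.1832 yr⁻¹.
Solving dM/dt = F₁ − kM with M(0) = M₀ gives M(t) = F₁/k + (M₀ − F₁/k)·e^(−kt).
F₁/k = 220.2/0.1832 = 1202.0 Gt C; kt = 0.1832 × 7.23 = 1.324, e^(−kt) = 0.2659.
M(7.23) = 1202.0 + (589.0 − 1202.0) × 0.2659 = 1202.0 − 163.0 = 1039.0 Gt C.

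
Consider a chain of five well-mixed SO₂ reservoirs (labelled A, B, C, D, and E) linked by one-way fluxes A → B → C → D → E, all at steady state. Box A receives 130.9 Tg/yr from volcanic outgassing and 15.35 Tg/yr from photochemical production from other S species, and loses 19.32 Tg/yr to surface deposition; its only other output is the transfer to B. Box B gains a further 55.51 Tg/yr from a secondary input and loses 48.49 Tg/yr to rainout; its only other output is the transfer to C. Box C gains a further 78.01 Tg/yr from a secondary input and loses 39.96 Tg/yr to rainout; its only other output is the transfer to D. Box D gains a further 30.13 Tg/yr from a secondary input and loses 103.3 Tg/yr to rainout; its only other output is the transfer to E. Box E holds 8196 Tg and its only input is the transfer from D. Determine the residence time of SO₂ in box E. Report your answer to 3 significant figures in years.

Box A: F(A→B) = (130.9 + 15.35) − 19.32 = 126.93 Tg/yr.
Box B: F(B→C) = (126.93 + 55.51) − 48.49 = 133.95 Tg/yr.
Box C: F(C→D) = (133.95 + 78.01) − 39.96 = 172.00 Tg/yr.
Box D: F(D→E) = (172.00 + 30.13) − 103.3 = 98.830 Tg/yr.
Box E throughput = its input = 98.830 Tg/yr; τ = 8196 / 98.830 = 82.93 yr.

82.9 yr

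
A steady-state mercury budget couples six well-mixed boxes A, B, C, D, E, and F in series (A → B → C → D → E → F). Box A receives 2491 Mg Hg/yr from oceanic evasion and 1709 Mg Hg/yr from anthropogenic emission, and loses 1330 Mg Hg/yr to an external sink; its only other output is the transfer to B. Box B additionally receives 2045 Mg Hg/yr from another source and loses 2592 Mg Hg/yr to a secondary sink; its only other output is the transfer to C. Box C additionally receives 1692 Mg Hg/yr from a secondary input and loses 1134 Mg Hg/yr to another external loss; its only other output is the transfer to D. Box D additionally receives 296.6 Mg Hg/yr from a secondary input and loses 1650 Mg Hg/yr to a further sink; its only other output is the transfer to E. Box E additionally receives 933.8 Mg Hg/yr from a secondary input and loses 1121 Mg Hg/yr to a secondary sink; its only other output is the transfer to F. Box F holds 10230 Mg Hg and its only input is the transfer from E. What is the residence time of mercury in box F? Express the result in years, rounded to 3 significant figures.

7.63 yr

Box A: F(A→B) = (2491 + 1709) − 1330 = 2870.0 Mg Hg/yr.
Box B: F(B→C) = (2870.0 + 2045) − 2592 = 2323.0 Mg Hg/yr.
Box C: F(C→D) = (2323.0 + 1692) − 1134 = 2881.0 Mg Hg/yr.
Box D: F(D→E) = (2881.0 + 296.6) − 1650 = 1527.6 Mg Hg/yr.
Box E: F(E→F) = (1527.6 + 933.8) − 1121 = 1340.4 Mg Hg/yr.
Box F throughput = its input = 1340.4 Mg Hg/yr; τ = 10230 / 1340.4 = 7.632 yr.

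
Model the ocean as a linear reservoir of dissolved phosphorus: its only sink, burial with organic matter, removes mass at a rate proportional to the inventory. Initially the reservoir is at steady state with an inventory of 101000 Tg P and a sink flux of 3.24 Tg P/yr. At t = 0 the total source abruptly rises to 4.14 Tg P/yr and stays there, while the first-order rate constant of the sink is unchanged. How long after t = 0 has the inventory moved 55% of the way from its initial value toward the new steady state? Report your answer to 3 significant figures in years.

τ = M₀/F₀ = 101000/3.24 = 31170 yr.
The remaining gap fraction is e^(−t/τ); 55% covered ⇒ e^(−t/τ) = 0.450.
t = −τ ln(0.450) = 31170 × 0.7985 = 24890 yr.

24900 yr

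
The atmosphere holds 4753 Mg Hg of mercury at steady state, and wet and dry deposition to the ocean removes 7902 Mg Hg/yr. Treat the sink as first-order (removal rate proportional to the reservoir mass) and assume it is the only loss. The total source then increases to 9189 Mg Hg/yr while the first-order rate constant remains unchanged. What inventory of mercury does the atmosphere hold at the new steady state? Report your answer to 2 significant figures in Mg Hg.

Rate constant k = F/M = 7902 / 4753 = 1.663 yr⁻¹.
At the new steady state, source = k·M_new ⇒ M_new = 9189 / 1.663 = 5527 Mg Hg.
(Equivalently M_new = M × F_new/F_old = 4753 × 9189/7902.)

5500 Mg Hg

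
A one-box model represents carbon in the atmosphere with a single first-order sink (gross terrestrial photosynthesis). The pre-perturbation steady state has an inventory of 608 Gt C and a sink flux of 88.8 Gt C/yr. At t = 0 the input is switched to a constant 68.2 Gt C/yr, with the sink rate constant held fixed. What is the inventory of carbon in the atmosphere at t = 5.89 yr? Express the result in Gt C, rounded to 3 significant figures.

τ = M₀/F₀ = 608/88.8 = 6.847 yr; rate constant k = 1/τ.
New steady state M_∞ = F₁/k = F₁·τ = 68.2 × 6.847 = 466.95 Gt C.
M(t) = M_∞ + (M₀ − M_∞)·e^(−t/τ); t/τ = 5.89/6.847 = 0.8602, so e^(−t/τ) = 0.4231.
M(t) = 466.95 + 141.0 × 0.4231 = 526.62 Gt C.

527 Gt C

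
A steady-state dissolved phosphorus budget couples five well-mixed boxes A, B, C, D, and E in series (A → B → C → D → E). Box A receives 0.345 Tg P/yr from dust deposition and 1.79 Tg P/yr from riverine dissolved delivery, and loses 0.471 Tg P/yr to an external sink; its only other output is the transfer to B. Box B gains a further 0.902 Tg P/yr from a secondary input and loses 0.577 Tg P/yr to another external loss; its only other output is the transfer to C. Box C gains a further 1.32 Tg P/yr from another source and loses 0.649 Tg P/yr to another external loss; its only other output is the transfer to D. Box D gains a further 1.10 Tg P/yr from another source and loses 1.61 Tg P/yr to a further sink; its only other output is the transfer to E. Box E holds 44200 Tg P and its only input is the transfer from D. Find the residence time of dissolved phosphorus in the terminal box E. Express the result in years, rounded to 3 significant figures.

20600 yr

Box A: F(A→B) = (0.345 + 1.79) − 0.471 = 1.6640 Tg P/yr.
Box B: F(B→C) = (1.6640 + 0.902) − 0.577 = 1.9890 Tg P/yr.
Box C: F(C→D) = (1.9890 + 1.32) − 0.649 = 2.6600 Tg P/yr.
Box D: F(D→E) = (2.6600 + 1.10) − 1.61 = 2.1500 Tg P/yr.
Box E throughput = its input = 2.1500 Tg P/yr; τ = 44200 / 2.1500 = 20560 yr.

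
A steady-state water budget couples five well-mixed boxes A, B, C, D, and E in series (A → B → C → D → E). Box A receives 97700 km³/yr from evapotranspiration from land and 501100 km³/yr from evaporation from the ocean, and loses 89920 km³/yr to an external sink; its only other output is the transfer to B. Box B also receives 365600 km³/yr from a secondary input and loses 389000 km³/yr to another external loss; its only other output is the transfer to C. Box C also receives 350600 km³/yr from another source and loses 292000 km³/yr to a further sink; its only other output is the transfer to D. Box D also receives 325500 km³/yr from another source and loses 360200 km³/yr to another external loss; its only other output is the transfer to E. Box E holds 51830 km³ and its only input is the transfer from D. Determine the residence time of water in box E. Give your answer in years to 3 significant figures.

0.102 yr

Box A: F(A→B) = (97700 + 501100) − 89920 = 508880 km³/yr.
Box B: F(B→C) = (508880 + 365600) − 389000 = 485480 km³/yr.
Box C: F(C→D) = (485480 + 350600) − 292000 = 544080 km³/yr.
Box D: F(D→E) = (544080 + 325500) − 360200 = 509380 km³/yr.
Box E throughput = its input = 509380 km³/yr; τ = 51830 / 509380 = 0.1018 yr.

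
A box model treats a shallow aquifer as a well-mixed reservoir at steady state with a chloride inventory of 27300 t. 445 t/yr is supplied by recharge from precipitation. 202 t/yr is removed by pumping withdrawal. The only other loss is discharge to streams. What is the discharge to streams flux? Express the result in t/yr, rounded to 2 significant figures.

At steady state ΣF_in = ΣF_out.
ΣF_in = 445.00 t/yr.
Discharge to streams flux = ΣF_in − (202) = 445.00 − 202.0 = 243.0 t/yr.

240 t/yr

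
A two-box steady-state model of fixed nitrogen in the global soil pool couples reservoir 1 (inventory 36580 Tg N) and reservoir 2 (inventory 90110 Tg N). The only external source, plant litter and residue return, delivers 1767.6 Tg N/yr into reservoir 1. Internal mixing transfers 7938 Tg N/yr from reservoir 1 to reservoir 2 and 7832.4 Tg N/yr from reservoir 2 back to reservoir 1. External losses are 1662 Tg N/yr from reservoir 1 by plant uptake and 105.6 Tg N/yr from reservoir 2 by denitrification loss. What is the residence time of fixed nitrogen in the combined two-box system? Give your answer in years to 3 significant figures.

For the system as a whole, the A↔B exchange is internal and contributes nothing to the throughput; only the external sinks remove mass.
M_total = 36580 + 90110 = 126690 Tg N.
ΣF_external_out = 1662 + 105.6 = 1767.6 Tg N/yr.
τ = M_total / ΣF_ext = 126690 / 1767.6 = 71.67 yr.

71.7 yr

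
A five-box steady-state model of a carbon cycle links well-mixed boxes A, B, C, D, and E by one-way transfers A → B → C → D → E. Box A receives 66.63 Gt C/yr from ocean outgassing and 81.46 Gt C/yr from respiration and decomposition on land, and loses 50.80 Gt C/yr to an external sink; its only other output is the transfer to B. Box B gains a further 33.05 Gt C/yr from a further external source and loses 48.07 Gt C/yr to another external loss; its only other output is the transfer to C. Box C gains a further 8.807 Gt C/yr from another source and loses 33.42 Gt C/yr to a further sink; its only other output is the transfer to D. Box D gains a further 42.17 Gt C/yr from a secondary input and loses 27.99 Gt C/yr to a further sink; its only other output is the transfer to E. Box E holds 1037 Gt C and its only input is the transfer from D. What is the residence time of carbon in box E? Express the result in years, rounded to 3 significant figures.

Box A: F(A→B) = (66.63 + 81.46) − 50.80 = 97.290 Gt C/yr.
Box B: F(B→C) = (97.290 + 33.05) − 48.07 = 82.270 Gt C/yr.
Box C: F(C→D) = (82.270 + 8.807) − 33.42 = 57.657 Gt C/yr.
Box D: F(D→E) = (57.657 + 42.17) − 27.99 = 71.837 Gt C/yr.
Box E throughput = its input = 71.837 Gt C/yr; τ = 1037 / 71.837 = 14.44 yr.

14.4 yr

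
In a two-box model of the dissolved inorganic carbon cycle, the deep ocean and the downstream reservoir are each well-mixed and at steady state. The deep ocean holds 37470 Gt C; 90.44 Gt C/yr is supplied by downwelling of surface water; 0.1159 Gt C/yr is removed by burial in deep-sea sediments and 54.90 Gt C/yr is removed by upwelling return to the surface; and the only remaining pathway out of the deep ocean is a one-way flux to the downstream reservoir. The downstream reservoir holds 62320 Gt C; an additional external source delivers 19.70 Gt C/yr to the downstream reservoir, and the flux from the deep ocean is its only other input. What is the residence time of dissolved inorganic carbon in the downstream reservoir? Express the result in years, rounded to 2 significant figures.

Balance the deep ocean: ΣF_in = 90.440 Gt C/yr.
Flux to the downstream reservoir = ΣF_in − (0.1159 + 54.90) = 35.424 Gt C/yr.
Total input to the downstream reservoir = 35.424 + 19.70 = 55.124 Gt C/yr; at steady state this equals its total output.
τ = M / F = 62320 / 55.124 = 1131 yr.

1100 yr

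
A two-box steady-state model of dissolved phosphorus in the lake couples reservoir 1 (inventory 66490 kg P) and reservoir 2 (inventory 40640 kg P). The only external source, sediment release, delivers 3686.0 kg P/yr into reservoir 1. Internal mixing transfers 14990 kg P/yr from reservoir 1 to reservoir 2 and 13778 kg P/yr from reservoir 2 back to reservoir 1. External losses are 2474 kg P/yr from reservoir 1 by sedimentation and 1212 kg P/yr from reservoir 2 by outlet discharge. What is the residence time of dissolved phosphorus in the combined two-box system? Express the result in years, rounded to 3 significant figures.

Residence time in the combined system uses the total inventory and the total *external* removal — internal exchanges between the two boxes cancel.
M_total = 66490 + 40640 = 107130 kg P.
ΣF_external_out = 2474 + 1212 = 3686.0 kg P/yr.
τ = M_total / ΣF_ext = 107130 / 3686.0 = 29.06 yr.

29.1 yr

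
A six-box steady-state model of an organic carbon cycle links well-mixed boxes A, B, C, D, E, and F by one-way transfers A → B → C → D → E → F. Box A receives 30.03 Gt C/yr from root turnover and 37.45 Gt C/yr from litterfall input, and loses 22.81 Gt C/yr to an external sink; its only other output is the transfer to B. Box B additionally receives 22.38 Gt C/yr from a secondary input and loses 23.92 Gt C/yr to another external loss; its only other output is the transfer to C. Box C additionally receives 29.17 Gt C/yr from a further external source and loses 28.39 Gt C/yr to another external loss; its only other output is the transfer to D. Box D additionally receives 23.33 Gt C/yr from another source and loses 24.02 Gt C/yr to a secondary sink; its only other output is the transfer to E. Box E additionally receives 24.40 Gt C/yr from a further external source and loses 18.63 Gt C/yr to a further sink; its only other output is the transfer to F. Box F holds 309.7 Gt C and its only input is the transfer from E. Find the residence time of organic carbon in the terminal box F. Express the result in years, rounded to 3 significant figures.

6.32 yr

Box A: F(A→B) = (30.03 + 37.45) − 22.81 = 44.670 Gt C/yr.
Box B: F(B→C) = (44.670 + 22.38) − 23.92 = 43.130 Gt C/yr.
Box C: F(C→D) = (43.130 + 29.17) − 28.39 = 43.910 Gt C/yr.
Box D: F(D→E) = (43.910 + 23.33) − 24.02 = 43.220 Gt C/yr.
Box E: F(E→F) = (43.220 + 24.40) − 18.63 = 48.990 Gt C/yr.
Box F throughput = its input = 48.990 Gt C/yr; τ = 309.7 / 48.990 = 6.322 yr.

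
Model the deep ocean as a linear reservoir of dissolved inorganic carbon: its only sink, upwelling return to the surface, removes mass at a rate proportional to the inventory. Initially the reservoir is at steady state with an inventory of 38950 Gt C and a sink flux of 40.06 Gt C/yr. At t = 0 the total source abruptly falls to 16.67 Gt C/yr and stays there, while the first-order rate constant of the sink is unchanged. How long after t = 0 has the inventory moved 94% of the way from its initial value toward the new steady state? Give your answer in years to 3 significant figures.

2740 yr

τ = M₀/F₀ = 38950/40.06 = 972.3 yr.
The remaining gap fraction is e^(−t/τ); 94% covered ⇒ e^(−t/τ) = 0.0600.
t = −τ ln(0.0600) = 972.3 × 2.813 = 2735 yr.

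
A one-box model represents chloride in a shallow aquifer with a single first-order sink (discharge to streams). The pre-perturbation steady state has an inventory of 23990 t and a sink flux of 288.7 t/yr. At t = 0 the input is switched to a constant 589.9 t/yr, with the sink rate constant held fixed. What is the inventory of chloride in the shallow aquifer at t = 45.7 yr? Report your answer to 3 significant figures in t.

Residence time τ = M₀/F₀ = 83.10 yr. The eventual steady state is M_∞ = M₀·(F₁/F₀) = 23990 × 589.9/288.7 = 49019 t.
The anomaly ΔM(t) = M(t) − M_∞ decays as ΔM₀·e^(−t/τ) with ΔM₀ = 23990 − 49019 = −25030 t.
At t = 45.7 yr, e^(−t/τ) = e^(−0.5500) = 0.5770, so ΔM = −14440 t and M = 49019 − 14440 = 34578 t.

34600 t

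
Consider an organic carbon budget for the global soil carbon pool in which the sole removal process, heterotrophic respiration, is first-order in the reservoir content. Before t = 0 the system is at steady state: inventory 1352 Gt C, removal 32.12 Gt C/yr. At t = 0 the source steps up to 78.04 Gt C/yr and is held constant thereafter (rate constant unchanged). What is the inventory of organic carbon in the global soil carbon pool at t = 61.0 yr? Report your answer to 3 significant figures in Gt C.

2830 Gt C

The sink rate constant is k = F₀/M₀ = 32.12/1352 = 0.02376 yr⁻¹.
Solving dM/dt = F₁ − kM with M(0) = M₀ gives M(t) = F₁/k + (M₀ − F₁/k)·e^(−kt).
F₁/k = 78.04/0.02376 = 3284.9 Gt C; kt = 0.02376 × 61.0 = 1.449, e^(−kt) = 0.2348.
M(61.0) = 3284.9 + (1352 − 3284.9) × 0.2348 = 3284.9 − 453.8 = 2831.1 Gt C.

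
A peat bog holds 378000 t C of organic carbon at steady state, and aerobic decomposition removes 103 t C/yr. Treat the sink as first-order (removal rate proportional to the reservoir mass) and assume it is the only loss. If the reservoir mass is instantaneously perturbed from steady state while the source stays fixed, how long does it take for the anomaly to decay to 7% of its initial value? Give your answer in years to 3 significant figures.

For a linear reservoir the anomaly decays as exp(−t/τ) with τ = M/F = 378000/103 = 3670 yr.
exp(−t/τ) = 0.07 ⇒ t = −τ ln(0.07) = 3670 × 2.659 = 9759 yr.

9760 yr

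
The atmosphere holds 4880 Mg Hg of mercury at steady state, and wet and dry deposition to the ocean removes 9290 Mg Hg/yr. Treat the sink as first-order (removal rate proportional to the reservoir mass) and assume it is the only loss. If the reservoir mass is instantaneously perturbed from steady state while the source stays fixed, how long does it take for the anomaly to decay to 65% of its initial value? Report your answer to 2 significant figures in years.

For a linear reservoir the anomaly decays as exp(−t/τ) with τ = M/F = 4880/9290 = 0.5253 yr.
exp(−t/τ) = 0.65 ⇒ t = −τ ln(0.65) = 0.5253 × 0.4308 = 0.2263 yr.

0.23 yr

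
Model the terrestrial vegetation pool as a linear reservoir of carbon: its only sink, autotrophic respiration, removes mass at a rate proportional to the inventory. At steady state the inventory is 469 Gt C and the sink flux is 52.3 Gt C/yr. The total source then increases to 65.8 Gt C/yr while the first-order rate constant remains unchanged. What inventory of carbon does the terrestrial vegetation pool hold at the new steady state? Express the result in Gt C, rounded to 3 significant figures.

Rate constant k = F/M = 52.3 / 469 = 0.1115 yr⁻¹.
At the new steady state, source = k·M_new ⇒ M_new = 65.8 / 0.1115 = 590.1 Gt C.
(Equivalently M_new = M × F_new/F_old = 469 × 65.8/52.3.)

590 Gt C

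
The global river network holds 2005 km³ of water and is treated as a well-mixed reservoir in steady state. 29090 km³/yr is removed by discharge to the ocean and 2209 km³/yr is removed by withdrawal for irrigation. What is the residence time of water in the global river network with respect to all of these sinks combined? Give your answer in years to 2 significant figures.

Total removal flux = 29090 + 2209 = 31299 km³/yr.
τ = M / ΣF_out = 2005 / 31299 = 0.06406 yr.

0.064 yr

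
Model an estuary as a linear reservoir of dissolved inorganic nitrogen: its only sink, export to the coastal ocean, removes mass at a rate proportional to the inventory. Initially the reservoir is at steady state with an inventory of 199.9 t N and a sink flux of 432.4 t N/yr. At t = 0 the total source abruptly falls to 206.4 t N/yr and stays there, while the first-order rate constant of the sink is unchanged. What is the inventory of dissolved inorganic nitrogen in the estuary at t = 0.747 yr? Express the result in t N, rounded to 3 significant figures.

τ = M₀/F₀ = 199.9/432.4 = 0.4623 yr; rate constant k = 1/τ.
New steady state M_∞ = F₁/k = F₁·τ = 206.4 × 0.4623 = 95.419 t N.
M(t) = M_∞ + (M₀ − M_∞)·e^(−t/τ); t/τ = 0.747/0.4623 = 1.616, so e^(−t/τ) = 0.1987.
M(t) = 95.419 + 104.5 × 0.1987 = 116.18 t N.

116 t N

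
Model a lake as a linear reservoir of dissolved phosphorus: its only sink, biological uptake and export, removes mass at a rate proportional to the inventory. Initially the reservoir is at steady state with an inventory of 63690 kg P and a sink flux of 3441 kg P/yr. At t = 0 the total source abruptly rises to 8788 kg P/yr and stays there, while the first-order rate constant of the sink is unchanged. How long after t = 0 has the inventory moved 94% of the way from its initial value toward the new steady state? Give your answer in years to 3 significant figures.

52.1 yr

τ = M₀/F₀ = 63690/3441 = 18.51 yr.
The remaining gap fraction is e^(−t/τ); 94% covered ⇒ e^(−t/τ) = 0.0600.
t = −τ ln(0.0600) = 18.51 × 2.813 = 52.07 yr.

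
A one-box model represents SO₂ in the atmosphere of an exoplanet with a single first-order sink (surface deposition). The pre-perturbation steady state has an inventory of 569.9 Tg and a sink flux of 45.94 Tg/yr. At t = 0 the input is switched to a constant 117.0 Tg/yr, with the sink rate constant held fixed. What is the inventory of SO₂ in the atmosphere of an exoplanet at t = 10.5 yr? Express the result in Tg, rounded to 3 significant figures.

Residence time τ = M₀/F₀ = 12.41 yr. The eventual steady state is M_∞ = M₀·(F₁/F₀) = 569.9 × 117.0/45.94 = 1451.4 Tg.
The anomaly ΔM(t) = M(t) − M_∞ decays as ΔM₀·e^(−t/τ) with ΔM₀ = 569.9 − 1451.4 = −881.5 Tg.
At t = 10.5 yr, e^(−t/τ) = e^(−0.8464) = 0.4290, so ΔM = −378.1 Tg and M = 1451.4 − 378.1 = 1073.3 Tg.

1070 Tg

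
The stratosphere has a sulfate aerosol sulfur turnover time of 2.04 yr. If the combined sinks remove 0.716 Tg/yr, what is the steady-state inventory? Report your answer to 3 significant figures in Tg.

1.46 Tg

τ = M/F ⇒ M = τ × F = 2.04 × 0.716 = 1.461 Tg.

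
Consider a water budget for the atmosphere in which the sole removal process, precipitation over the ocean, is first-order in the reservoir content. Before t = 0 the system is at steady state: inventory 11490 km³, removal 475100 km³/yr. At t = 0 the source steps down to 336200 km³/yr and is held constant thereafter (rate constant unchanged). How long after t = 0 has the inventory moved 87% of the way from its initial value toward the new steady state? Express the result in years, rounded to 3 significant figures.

0.0493 yr

τ = M₀/F₀ = 11490/475100 = 0.02418 yr.
The remaining gap fraction is e^(−t/τ); 87% covered ⇒ e^(−t/τ) = 0.130.
t = −τ ln(0.130) = 0.02418 × 2.040 = 0.04934 yr.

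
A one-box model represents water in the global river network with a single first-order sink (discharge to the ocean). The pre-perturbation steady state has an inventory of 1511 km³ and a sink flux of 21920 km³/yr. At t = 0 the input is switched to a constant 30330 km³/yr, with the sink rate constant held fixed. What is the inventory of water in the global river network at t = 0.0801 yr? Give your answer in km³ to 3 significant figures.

τ = M₀/F₀ = 1511/21920 = 0.06893 yr; rate constant k = 1/τ.
New steady state M_∞ = F₁/k = F₁·τ = 30330 × 0.06893 = 2090.7 km³.
M(t) = M_∞ + (M₀ − M_∞)·e^(−t/τ); t/τ = 0.0801/0.06893 = 1.162, so e^(−t/τ) = 0.3129.
M(t) = 2090.7 − 579.7 × 0.3129 = 1909.4 km³.

1910 km³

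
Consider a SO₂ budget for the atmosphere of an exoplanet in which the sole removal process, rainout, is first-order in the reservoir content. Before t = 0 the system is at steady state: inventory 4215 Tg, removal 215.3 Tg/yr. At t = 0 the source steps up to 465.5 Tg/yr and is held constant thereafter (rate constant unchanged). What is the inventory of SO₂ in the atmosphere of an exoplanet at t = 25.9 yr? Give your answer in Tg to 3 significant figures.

7810 Tg

Residence time τ = M₀/F₀ = 19.58 yr. The eventual steady state is M_∞ = M₀·(F₁/F₀) = 4215 × 465.5/215.3 = 9113.2 Tg.
The anomaly ΔM(t) = M(t) − M_∞ decays as ΔM₀·e^(−t/τ) with ΔM₀ = 4215 − 9113.2 = −4898 Tg.
At t = 25.9 yr, e^(−t/τ) = e^(−1.323) = 0.2663, so ΔM = −1305 Tg and M = 9113.2 − 1305 = 7808.6 Tg.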